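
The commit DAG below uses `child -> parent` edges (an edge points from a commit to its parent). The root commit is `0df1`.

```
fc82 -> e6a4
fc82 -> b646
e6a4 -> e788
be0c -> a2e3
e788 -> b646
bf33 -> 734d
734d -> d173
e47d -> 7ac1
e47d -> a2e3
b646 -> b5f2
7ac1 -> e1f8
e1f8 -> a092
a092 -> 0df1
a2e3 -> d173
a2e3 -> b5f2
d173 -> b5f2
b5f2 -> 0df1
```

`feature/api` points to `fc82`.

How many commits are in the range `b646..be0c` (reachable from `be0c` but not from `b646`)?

3

Reachable from be0c: {0df1, a2e3, b5f2, be0c, d173}.
Reachable from b646: {0df1, b5f2, b646}.
In be0c's history but not b646's: {a2e3, be0c, d173} — 3 commits.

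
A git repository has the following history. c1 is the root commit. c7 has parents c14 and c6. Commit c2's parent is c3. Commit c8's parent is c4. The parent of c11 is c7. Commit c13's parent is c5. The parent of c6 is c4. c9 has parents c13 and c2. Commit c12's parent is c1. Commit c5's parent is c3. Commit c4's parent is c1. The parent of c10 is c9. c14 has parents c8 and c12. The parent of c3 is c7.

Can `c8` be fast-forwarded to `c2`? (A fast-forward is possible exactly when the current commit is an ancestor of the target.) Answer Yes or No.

Yes

A fast-forward from c8 to c2 is possible iff c8 is an ancestor of c2.
Ancestors of c2: {c1, c12, c14, c2, c3, c4, c6, c7, c8}.
c8 is among them, so fast-forward is possible.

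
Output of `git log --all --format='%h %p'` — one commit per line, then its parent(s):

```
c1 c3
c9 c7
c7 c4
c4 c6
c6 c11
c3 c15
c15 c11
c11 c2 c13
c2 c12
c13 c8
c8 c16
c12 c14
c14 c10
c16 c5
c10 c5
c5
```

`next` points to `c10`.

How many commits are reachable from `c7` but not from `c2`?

Reachable from c7: {c10, c11, c12, c13, c14, c16, c2, c4, c5, c6, c7, c8}.
Reachable from c2: {c10, c12, c14, c2, c5}.
In c7's history but not c2's: {c11, c13, c16, c4, c6, c7, c8} — 7 commits.

7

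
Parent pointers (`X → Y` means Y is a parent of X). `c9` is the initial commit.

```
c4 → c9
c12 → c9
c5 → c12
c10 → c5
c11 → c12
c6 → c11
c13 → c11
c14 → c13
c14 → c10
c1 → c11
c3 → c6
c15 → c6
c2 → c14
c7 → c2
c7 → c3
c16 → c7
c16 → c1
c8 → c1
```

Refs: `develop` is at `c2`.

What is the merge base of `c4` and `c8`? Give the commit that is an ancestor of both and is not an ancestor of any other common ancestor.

c9

Ancestors of c4: {c4, c9}.
Ancestors of c8: {c1, c11, c12, c8, c9}.
Common ancestors: {c9}.
The only common ancestor is c9, so it is the merge base.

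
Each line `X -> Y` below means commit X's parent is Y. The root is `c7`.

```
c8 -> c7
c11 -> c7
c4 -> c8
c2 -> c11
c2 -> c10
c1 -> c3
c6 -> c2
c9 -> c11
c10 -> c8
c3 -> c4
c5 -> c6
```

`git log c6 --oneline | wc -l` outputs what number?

Walking parent pointers from c6: reachable set = {c10, c11, c2, c6, c7, c8}.
That is 6 commits.

6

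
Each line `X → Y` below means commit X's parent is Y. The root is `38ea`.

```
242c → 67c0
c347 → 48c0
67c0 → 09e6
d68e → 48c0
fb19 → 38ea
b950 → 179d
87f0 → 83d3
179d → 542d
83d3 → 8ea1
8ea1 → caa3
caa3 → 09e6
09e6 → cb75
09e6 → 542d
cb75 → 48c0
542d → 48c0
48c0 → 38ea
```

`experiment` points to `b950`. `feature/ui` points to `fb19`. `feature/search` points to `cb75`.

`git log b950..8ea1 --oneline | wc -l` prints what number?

Reachable from 8ea1: {09e6, 38ea, 48c0, 542d, 8ea1, caa3, cb75}.
Reachable from b950: {179d, 38ea, 48c0, 542d, b950}.
In 8ea1's history but not b950's: {09e6, 8ea1, caa3, cb75} — 4 commits.

4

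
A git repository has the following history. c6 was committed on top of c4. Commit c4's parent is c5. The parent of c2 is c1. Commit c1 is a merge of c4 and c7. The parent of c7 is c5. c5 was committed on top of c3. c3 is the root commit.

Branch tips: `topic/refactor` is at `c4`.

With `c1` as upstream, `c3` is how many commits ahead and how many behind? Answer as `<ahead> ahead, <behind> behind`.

0 ahead, 4 behind

Reachable from c3: {c3}.
Reachable from c1: {c1, c3, c4, c5, c7}.
Only in c3's history (ahead): {} — 0.
Only in c1's history (behind): {c1, c4, c5, c7} — 4.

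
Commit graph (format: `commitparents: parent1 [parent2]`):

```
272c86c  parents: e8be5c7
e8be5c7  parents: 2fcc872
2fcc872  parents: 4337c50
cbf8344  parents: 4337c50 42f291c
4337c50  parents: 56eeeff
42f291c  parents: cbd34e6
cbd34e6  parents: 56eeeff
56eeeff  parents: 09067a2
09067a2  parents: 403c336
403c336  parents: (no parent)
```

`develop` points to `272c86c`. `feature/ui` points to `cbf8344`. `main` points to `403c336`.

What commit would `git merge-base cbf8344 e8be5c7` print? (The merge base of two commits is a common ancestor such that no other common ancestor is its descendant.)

Ancestors of cbf8344: {09067a2, 403c336, 42f291c, 4337c50, 56eeeff, cbd34e6, cbf8344}.
Ancestors of e8be5c7: {09067a2, 2fcc872, 403c336, 4337c50, 56eeeff, e8be5c7}.
Common ancestors: {09067a2, 403c336, 4337c50, 56eeeff}.
Among these, 4337c50 is not an ancestor of any other common ancestor — it is the merge base.

4337c50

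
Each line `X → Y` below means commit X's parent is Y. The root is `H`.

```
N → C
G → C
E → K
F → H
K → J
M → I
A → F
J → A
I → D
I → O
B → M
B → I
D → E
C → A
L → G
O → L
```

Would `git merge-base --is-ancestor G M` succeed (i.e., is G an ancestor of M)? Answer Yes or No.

Ancestors of M (commits reachable by following parents): {A, C, D, E, F, G, H, I, J, K, L, M, O}.
G is in that set, so it is an ancestor of M.

Yes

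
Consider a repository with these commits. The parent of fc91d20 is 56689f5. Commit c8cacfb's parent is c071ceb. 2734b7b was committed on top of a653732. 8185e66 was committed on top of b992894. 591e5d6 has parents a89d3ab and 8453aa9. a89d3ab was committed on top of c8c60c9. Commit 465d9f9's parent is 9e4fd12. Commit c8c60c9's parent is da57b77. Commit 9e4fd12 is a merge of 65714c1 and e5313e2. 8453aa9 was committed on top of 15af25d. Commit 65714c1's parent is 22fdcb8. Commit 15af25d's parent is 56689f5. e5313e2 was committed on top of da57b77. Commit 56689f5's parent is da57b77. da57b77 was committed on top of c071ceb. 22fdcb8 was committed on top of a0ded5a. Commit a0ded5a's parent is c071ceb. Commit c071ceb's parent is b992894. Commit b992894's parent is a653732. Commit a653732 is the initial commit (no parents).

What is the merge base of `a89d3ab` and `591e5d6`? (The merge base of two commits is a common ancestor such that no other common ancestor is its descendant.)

Ancestors of a89d3ab: {a653732, a89d3ab, b992894, c071ceb, c8c60c9, da57b77}.
Ancestors of 591e5d6: {15af25d, 56689f5, 591e5d6, 8453aa9, a653732, a89d3ab, b992894, c071ceb, c8c60c9, da57b77}.
Common ancestors: {a653732, a89d3ab, b992894, c071ceb, c8c60c9, da57b77}.
Among these, a89d3ab is not an ancestor of any other common ancestor — it is the merge base.

a89d3ab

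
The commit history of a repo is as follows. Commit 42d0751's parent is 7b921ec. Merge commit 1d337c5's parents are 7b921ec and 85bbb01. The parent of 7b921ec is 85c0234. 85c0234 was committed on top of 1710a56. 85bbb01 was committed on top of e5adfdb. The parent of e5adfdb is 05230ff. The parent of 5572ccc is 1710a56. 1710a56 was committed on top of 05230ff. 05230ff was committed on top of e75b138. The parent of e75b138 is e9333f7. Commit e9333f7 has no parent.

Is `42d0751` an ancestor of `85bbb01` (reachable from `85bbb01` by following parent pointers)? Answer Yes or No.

No

Ancestors of 85bbb01: {05230ff, 85bbb01, e5adfdb, e75b138, e9333f7}.
42d0751 is not in that set, so it is not an ancestor of 85bbb01.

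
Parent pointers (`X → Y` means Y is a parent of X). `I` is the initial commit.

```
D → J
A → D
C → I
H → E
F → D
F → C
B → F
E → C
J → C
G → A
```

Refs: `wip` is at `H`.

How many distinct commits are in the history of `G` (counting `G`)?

Walking parent pointers from G: reachable set = {A, C, D, G, I, J}.
That is 6 commits.

6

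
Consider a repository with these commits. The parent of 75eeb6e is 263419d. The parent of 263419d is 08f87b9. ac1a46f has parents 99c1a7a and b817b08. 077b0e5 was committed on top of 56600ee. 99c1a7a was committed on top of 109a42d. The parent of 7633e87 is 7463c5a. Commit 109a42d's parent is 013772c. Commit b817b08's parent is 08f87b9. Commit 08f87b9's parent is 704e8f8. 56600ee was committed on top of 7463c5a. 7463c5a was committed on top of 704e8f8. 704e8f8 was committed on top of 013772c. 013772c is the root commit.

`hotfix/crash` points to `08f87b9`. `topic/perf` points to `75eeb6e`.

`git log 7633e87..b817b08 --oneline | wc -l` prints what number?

2

Reachable from b817b08: {013772c, 08f87b9, 704e8f8, b817b08}.
Reachable from 7633e87: {013772c, 704e8f8, 7463c5a, 7633e87}.
In b817b08's history but not 7633e87's: {08f87b9, b817b08} — 2 commits.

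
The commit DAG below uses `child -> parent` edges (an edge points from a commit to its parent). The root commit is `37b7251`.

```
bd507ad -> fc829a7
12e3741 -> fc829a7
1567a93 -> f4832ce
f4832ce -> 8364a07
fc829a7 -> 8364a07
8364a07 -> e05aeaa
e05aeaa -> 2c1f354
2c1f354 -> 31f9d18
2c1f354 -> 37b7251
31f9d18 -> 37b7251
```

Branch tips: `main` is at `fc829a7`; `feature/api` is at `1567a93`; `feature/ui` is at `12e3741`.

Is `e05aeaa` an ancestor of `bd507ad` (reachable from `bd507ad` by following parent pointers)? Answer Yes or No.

Yes

Ancestors of bd507ad (commits reachable by following parents): {2c1f354, 31f9d18, 37b7251, 8364a07, bd507ad, e05aeaa, fc829a7}.
e05aeaa is in that set, so it is an ancestor of bd507ad.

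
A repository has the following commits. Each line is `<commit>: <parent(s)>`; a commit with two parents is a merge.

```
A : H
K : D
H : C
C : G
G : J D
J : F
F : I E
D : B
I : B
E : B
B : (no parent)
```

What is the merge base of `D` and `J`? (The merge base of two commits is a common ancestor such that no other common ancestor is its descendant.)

B

Ancestors of D: {B, D}.
Ancestors of J: {B, E, F, I, J}.
Common ancestors: {B}.
The only common ancestor is B, so it is the merge base.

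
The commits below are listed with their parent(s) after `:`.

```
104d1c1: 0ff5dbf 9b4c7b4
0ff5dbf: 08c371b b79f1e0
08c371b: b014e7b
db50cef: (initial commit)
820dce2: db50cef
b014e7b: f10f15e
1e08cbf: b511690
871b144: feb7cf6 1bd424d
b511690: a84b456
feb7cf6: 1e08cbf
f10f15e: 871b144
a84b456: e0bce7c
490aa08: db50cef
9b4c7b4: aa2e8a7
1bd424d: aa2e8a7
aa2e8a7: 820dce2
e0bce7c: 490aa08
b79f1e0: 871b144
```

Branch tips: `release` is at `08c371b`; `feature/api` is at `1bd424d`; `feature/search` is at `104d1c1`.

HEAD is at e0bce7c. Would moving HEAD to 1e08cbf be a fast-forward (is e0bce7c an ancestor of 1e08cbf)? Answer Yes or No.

Yes

A fast-forward from e0bce7c to 1e08cbf is possible iff e0bce7c is an ancestor of 1e08cbf.
Ancestors of 1e08cbf: {1e08cbf, 490aa08, a84b456, b511690, db50cef, e0bce7c}.
e0bce7c is among them, so fast-forward is possible.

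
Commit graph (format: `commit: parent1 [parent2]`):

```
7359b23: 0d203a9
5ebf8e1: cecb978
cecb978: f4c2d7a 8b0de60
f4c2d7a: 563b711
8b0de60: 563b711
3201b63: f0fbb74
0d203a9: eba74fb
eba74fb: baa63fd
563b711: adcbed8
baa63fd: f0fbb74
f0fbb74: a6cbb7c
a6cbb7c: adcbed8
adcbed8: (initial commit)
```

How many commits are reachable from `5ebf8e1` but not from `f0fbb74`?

5

Reachable from 5ebf8e1: {563b711, 5ebf8e1, 8b0de60, adcbed8, cecb978, f4c2d7a}.
Reachable from f0fbb74: {a6cbb7c, adcbed8, f0fbb74}.
In 5ebf8e1's history but not f0fbb74's: {563b711, 5ebf8e1, 8b0de60, cecb978, f4c2d7a} — 5 commits.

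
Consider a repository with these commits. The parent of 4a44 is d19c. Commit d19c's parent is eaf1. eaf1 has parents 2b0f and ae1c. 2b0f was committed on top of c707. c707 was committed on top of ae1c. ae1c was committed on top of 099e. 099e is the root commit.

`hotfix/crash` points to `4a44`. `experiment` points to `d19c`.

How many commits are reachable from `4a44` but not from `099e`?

Reachable from 4a44: {099e, 2b0f, 4a44, ae1c, c707, d19c, eaf1}.
Reachable from 099e: {099e}.
In 4a44's history but not 099e's: {2b0f, 4a44, ae1c, c707, d19c, eaf1} — 6 commits.

6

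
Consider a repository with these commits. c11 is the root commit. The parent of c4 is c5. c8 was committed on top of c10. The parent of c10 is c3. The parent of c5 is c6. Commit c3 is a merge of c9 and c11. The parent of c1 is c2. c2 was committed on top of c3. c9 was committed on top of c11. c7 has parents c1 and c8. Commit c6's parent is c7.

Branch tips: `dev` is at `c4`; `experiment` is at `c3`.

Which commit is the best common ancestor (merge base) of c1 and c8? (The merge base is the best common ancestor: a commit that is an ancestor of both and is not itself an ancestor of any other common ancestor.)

c3

Ancestors of c1: {c1, c11, c2, c3, c9}.
Ancestors of c8: {c10, c11, c3, c8, c9}.
Common ancestors: {c11, c3, c9}.
Among these, c3 is not an ancestor of any other common ancestor — it is the merge base.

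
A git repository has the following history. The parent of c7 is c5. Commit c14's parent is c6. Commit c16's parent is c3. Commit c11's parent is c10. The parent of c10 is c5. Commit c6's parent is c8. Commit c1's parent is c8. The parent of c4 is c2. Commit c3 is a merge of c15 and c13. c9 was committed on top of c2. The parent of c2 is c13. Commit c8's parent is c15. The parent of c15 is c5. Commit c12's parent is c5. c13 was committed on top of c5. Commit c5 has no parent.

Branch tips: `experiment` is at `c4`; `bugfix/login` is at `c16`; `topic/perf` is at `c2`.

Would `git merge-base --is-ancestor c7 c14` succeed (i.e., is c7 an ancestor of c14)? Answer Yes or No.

Ancestors of c14: {c14, c15, c5, c6, c8}.
c7 is not in that set, so it is not an ancestor of c14.

No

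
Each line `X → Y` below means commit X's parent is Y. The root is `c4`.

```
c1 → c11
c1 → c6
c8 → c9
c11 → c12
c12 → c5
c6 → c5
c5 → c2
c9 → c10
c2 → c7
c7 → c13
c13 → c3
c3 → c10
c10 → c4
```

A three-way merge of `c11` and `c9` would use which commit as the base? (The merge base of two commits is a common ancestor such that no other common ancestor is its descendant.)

Ancestors of c11: {c10, c11, c12, c13, c2, c3, c4, c5, c7}.
Ancestors of c9: {c10, c4, c9}.
Common ancestors: {c10, c4}.
Among these, c10 is not an ancestor of any other common ancestor — it is the merge base.

c10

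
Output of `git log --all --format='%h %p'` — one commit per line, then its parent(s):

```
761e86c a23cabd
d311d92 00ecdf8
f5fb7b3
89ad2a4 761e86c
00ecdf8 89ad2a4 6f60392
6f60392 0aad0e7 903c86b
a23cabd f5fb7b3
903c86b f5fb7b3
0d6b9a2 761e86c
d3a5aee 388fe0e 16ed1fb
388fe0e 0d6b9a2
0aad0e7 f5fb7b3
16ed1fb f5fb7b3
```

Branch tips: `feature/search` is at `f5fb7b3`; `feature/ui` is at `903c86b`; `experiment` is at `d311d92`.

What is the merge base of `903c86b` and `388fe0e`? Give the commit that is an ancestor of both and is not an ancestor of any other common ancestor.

f5fb7b3

Ancestors of 903c86b: {903c86b, f5fb7b3}.
Ancestors of 388fe0e: {0d6b9a2, 388fe0e, 761e86c, a23cabd, f5fb7b3}.
Common ancestors: {f5fb7b3}.
The only common ancestor is f5fb7b3, so it is the merge base.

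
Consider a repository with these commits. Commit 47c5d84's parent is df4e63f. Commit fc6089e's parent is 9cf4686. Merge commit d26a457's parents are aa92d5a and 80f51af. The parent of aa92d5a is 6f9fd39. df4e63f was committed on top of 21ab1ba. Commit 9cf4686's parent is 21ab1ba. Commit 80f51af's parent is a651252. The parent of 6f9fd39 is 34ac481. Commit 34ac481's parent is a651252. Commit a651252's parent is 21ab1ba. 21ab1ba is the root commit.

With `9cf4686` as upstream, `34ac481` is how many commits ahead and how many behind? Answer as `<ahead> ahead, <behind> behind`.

Reachable from 34ac481: {21ab1ba, 34ac481, a651252}.
Reachable from 9cf4686: {21ab1ba, 9cf4686}.
Only in 34ac481's history (ahead): {34ac481, a651252} — 2.
Only in 9cf4686's history (behind): {9cf4686} — 1.

2 ahead, 1 behind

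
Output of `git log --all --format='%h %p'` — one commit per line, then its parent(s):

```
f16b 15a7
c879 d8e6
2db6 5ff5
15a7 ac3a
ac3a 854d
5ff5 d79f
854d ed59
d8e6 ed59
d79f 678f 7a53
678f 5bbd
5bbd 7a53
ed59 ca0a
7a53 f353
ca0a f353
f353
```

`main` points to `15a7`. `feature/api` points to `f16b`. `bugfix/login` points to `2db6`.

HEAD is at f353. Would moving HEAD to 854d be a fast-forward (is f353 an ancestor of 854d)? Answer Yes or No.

Yes

A fast-forward from f353 to 854d is possible iff f353 is an ancestor of 854d.
Ancestors of 854d: {854d, ca0a, ed59, f353}.
f353 is among them, so fast-forward is possible.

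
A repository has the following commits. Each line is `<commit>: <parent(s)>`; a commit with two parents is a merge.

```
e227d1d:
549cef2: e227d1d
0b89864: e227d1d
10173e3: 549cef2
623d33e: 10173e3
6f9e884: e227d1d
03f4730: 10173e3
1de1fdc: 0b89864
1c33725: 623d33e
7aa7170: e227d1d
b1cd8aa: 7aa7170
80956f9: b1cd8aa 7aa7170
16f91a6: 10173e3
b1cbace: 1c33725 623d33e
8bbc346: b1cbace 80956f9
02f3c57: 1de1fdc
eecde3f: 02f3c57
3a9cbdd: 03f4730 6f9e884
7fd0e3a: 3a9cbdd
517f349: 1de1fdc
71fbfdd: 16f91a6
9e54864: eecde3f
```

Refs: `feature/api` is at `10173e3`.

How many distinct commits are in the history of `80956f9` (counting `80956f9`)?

Walking parent pointers from 80956f9: reachable set = {7aa7170, 80956f9, b1cd8aa, e227d1d}.
That is 4 commits.

4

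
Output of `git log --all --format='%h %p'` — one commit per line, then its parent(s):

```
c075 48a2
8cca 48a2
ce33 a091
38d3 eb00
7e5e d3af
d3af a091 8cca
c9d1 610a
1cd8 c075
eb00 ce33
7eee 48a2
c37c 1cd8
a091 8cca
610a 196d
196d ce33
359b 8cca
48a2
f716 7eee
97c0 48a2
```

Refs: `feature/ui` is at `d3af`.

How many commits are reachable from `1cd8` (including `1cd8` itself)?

Walking parent pointers from 1cd8: reachable set = {1cd8, 48a2, c075}.
That is 3 commits.

3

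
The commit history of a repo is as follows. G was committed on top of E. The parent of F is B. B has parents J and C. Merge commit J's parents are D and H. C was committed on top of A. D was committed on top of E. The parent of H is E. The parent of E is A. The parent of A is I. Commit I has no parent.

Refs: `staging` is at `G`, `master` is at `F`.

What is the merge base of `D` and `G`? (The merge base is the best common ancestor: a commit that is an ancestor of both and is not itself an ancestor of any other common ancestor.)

Ancestors of D: {A, D, E, I}.
Ancestors of G: {A, E, G, I}.
Common ancestors: {A, E, I}.
Among these, E is not an ancestor of any other common ancestor — it is the merge base.

E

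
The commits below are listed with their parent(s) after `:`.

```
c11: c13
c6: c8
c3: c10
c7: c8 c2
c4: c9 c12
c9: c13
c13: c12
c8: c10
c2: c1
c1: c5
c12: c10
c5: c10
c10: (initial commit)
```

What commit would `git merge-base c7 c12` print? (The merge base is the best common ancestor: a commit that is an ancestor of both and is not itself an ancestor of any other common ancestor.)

Ancestors of c7: {c1, c10, c2, c5, c7, c8}.
Ancestors of c12: {c10, c12}.
Common ancestors: {c10}.
The only common ancestor is c10, so it is the merge base.

c10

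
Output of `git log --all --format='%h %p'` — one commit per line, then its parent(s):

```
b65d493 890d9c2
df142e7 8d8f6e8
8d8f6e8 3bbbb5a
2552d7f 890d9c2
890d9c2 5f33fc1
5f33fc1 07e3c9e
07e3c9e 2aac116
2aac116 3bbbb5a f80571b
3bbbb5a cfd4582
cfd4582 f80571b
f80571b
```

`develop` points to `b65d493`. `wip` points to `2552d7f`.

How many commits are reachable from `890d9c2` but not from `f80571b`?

Reachable from 890d9c2: {07e3c9e, 2aac116, 3bbbb5a, 5f33fc1, 890d9c2, cfd4582, f80571b}.
Reachable from f80571b: {f80571b}.
In 890d9c2's history but not f80571b's: {07e3c9e, 2aac116, 3bbbb5a, 5f33fc1, 890d9c2, cfd4582} — 6 commits.

6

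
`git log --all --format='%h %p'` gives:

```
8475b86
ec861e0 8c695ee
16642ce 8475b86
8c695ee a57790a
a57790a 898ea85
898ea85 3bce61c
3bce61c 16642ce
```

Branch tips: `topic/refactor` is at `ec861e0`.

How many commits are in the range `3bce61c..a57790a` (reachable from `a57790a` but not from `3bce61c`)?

2

Reachable from a57790a: {16642ce, 3bce61c, 8475b86, 898ea85, a57790a}.
Reachable from 3bce61c: {16642ce, 3bce61c, 8475b86}.
In a57790a's history but not 3bce61c's: {898ea85, a57790a} — 2 commits.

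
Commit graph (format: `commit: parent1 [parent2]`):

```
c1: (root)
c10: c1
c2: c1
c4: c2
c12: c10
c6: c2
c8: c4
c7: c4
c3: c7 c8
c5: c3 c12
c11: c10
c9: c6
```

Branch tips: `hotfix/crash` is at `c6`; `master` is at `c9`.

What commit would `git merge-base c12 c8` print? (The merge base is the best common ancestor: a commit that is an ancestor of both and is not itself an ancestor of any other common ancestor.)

c1

Ancestors of c12: {c1, c10, c12}.
Ancestors of c8: {c1, c2, c4, c8}.
Common ancestors: {c1}.
The only common ancestor is c1, so it is the merge base.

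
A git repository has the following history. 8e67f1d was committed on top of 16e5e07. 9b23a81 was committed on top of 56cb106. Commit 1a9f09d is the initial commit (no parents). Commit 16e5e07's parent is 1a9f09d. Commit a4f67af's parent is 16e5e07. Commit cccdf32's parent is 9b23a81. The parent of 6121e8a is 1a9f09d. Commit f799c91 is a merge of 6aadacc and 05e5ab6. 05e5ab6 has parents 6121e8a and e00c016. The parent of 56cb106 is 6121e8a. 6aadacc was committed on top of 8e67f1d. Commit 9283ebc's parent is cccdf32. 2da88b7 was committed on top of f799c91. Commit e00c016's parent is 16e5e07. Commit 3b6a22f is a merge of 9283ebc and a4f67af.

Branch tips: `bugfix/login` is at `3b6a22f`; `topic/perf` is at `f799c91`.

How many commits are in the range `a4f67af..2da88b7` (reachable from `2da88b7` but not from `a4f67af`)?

Reachable from 2da88b7: {05e5ab6, 16e5e07, 1a9f09d, 2da88b7, 6121e8a, 6aadacc, 8e67f1d, e00c016, f799c91}.
Reachable from a4f67af: {16e5e07, 1a9f09d, a4f67af}.
In 2da88b7's history but not a4f67af's: {05e5ab6, 2da88b7, 6121e8a, 6aadacc, 8e67f1d, e00c016, f799c91} — 7 commits.

7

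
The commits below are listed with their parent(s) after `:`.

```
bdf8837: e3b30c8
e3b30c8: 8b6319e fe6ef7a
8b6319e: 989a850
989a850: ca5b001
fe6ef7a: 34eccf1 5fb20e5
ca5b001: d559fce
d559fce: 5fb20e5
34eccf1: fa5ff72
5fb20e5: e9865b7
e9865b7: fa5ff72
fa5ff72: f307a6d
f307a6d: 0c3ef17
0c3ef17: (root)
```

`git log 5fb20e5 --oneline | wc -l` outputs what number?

Walking parent pointers from 5fb20e5: reachable set = {0c3ef17, 5fb20e5, e9865b7, f307a6d, fa5ff72}.
That is 5 commits.

5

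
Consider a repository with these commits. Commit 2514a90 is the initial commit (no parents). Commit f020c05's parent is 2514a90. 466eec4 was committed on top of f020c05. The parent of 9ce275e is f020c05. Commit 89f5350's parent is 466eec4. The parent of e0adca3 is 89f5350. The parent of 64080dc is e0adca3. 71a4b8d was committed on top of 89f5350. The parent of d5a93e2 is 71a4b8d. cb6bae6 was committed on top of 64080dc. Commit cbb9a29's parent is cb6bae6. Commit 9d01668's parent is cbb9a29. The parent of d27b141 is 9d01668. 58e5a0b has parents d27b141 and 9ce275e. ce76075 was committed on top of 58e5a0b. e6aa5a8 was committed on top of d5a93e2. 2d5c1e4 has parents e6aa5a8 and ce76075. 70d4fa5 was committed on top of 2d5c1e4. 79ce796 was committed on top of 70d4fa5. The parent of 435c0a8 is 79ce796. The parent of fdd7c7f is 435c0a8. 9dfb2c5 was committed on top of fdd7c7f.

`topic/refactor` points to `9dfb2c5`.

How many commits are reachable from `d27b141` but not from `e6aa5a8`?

Reachable from d27b141: {2514a90, 466eec4, 64080dc, 89f5350, 9d01668, cb6bae6, cbb9a29, d27b141, e0adca3, f020c05}.
Reachable from e6aa5a8: {2514a90, 466eec4, 71a4b8d, 89f5350, d5a93e2, e6aa5a8, f020c05}.
In d27b141's history but not e6aa5a8's: {64080dc, 9d01668, cb6bae6, cbb9a29, d27b141, e0adca3} — 6 commits.

6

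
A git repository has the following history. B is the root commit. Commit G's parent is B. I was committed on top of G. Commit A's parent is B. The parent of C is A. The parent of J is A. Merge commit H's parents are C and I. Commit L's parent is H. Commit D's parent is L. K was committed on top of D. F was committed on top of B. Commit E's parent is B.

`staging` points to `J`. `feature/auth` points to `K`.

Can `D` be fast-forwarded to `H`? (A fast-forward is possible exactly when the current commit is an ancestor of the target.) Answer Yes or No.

A fast-forward from D to H is possible iff D is an ancestor of H.
Ancestors of H: {A, B, C, G, H, I}.
D is not among them, so fast-forward is not possible.

No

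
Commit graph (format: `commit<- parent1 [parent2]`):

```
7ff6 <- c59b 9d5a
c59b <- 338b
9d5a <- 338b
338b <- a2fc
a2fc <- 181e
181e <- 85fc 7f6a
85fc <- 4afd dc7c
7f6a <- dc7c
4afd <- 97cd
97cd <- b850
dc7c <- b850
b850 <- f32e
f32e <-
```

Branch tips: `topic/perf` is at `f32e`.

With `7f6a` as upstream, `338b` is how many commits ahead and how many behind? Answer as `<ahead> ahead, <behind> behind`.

6 ahead, 0 behind

Reachable from 338b: {181e, 338b, 4afd, 7f6a, 85fc, 97cd, a2fc, b850, dc7c, f32e}.
Reachable from 7f6a: {7f6a, b850, dc7c, f32e}.
Only in 338b's history (ahead): {181e, 338b, 4afd, 85fc, 97cd, a2fc} — 6.
Only in 7f6a's history (behind): {} — 0.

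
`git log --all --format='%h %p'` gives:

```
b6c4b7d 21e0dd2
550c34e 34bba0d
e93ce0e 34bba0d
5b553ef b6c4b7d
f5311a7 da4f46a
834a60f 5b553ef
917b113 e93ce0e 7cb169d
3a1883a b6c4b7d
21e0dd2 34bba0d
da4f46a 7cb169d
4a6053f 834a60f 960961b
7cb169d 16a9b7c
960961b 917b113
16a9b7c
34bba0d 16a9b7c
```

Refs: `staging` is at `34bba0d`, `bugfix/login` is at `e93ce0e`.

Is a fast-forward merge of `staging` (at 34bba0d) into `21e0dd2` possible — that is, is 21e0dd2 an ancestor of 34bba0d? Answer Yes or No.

A fast-forward from 21e0dd2 to 34bba0d is possible iff 21e0dd2 is an ancestor of 34bba0d.
Ancestors of 34bba0d: {16a9b7c, 34bba0d}.
21e0dd2 is not among them, so fast-forward is not possible.

No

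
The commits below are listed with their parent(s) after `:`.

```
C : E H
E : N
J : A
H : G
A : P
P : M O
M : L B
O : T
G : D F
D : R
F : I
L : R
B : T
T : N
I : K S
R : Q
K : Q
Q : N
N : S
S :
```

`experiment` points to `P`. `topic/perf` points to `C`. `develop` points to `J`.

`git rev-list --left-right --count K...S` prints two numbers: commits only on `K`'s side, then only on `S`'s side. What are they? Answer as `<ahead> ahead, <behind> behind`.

Reachable from K: {K, N, Q, S}.
Reachable from S: {S}.
Only in K's history (ahead): {K, N, Q} — 3.
Only in S's history (behind): {} — 0.

3 ahead, 0 behind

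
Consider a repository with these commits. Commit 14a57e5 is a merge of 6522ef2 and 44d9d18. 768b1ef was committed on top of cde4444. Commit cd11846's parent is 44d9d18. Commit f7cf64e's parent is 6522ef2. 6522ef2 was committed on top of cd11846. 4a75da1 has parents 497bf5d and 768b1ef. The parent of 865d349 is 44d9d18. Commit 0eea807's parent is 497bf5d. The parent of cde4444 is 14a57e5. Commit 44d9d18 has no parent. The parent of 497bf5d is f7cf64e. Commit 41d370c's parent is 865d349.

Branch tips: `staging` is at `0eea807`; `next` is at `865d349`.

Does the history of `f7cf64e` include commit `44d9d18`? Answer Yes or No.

Yes

Ancestors of f7cf64e (commits reachable by following parents): {44d9d18, 6522ef2, cd11846, f7cf64e}.
44d9d18 is in that set, so it is an ancestor of f7cf64e.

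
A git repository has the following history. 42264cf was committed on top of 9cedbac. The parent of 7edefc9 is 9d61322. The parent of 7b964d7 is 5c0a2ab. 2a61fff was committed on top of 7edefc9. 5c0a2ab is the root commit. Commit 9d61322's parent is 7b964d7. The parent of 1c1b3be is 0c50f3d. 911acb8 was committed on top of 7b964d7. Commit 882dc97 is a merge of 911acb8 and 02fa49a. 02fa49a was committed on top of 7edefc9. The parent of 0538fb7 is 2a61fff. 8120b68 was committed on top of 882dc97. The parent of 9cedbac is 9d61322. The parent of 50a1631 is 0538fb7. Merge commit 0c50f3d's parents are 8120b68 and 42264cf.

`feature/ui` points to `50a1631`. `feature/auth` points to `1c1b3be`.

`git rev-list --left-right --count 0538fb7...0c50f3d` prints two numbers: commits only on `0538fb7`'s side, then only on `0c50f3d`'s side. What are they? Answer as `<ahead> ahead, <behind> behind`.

Reachable from 0538fb7: {0538fb7, 2a61fff, 5c0a2ab, 7b964d7, 7edefc9, 9d61322}.
Reachable from 0c50f3d: {02fa49a, 0c50f3d, 42264cf, 5c0a2ab, 7b964d7, 7edefc9, 8120b68, 882dc97, 911acb8, 9cedbac, 9d61322}.
Only in 0538fb7's history (ahead): {0538fb7, 2a61fff} — 2.
Only in 0c50f3d's history (behind): {02fa49a, 0c50f3d, 42264cf, 8120b68, 882dc97, 911acb8, 9cedbac} — 7.

2 ahead, 7 behind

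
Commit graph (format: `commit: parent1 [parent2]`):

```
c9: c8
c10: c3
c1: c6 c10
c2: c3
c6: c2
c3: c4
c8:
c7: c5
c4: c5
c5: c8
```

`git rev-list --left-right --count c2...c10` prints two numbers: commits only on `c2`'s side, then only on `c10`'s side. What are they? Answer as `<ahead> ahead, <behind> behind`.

1 ahead, 1 behind

Reachable from c2: {c2, c3, c4, c5, c8}.
Reachable from c10: {c10, c3, c4, c5, c8}.
Only in c2's history (ahead): {c2} — 1.
Only in c10's history (behind): {c10} — 1.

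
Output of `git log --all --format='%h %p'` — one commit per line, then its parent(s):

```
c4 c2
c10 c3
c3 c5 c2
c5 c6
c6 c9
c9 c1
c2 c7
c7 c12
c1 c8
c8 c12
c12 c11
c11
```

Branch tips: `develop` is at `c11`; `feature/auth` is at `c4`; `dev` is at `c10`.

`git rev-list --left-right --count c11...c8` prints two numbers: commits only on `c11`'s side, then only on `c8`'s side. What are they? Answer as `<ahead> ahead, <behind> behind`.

Reachable from c11: {c11}.
Reachable from c8: {c11, c12, c8}.
Only in c11's history (ahead): {} — 0.
Only in c8's history (behind): {c12, c8} — 2.

0 ahead, 2 behind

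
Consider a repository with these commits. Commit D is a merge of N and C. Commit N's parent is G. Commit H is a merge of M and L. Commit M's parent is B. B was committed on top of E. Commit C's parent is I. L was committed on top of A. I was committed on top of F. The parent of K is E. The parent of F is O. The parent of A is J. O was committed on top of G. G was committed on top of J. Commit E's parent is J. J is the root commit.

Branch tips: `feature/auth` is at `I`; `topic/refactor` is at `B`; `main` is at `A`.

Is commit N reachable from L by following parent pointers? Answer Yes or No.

No

Ancestors of L: {A, J, L}.
N is not in that set, so it is not an ancestor of L.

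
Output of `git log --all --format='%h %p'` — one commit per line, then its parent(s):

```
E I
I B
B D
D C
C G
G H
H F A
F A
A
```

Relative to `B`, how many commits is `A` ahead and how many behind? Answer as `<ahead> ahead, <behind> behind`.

0 ahead, 6 behind

Reachable from A: {A}.
Reachable from B: {A, B, C, D, F, G, H}.
Only in A's history (ahead): {} — 0.
Only in B's history (behind): {B, C, D, F, G, H} — 6.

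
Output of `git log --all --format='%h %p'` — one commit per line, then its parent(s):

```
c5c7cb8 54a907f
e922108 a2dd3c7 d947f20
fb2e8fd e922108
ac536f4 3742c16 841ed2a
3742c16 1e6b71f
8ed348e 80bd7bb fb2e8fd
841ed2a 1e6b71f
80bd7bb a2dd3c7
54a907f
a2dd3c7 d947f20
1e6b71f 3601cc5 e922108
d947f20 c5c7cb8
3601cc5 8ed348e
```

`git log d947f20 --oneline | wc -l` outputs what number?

3

Walking parent pointers from d947f20: reachable set = {54a907f, c5c7cb8, d947f20}.
That is 3 commits.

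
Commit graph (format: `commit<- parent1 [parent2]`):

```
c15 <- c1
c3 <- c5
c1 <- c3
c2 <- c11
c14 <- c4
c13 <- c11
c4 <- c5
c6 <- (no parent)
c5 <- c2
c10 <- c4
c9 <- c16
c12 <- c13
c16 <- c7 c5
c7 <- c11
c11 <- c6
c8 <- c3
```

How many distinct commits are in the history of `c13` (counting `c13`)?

3

Walking parent pointers from c13: reachable set = {c11, c13, c6}.
That is 3 commits.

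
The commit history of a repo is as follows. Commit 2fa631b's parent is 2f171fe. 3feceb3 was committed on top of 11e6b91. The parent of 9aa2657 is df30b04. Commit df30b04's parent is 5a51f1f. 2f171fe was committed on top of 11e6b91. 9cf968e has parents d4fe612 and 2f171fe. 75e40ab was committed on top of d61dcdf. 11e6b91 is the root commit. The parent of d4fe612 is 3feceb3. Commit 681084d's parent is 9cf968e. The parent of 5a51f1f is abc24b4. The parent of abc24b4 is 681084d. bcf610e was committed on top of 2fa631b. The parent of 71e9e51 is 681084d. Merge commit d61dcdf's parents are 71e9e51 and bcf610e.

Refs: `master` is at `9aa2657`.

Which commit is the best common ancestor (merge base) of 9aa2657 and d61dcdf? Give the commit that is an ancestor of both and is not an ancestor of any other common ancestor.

Ancestors of 9aa2657: {11e6b91, 2f171fe, 3feceb3, 5a51f1f, 681084d, 9aa2657, 9cf968e, abc24b4, d4fe612, df30b04}.
Ancestors of d61dcdf: {11e6b91, 2f171fe, 2fa631b, 3feceb3, 681084d, 71e9e51, 9cf968e, bcf610e, d4fe612, d61dcdf}.
Common ancestors: {11e6b91, 2f171fe, 3feceb3, 681084d, 9cf968e, d4fe612}.
Among these, 681084d is not an ancestor of any other common ancestor — it is the merge base.

681084d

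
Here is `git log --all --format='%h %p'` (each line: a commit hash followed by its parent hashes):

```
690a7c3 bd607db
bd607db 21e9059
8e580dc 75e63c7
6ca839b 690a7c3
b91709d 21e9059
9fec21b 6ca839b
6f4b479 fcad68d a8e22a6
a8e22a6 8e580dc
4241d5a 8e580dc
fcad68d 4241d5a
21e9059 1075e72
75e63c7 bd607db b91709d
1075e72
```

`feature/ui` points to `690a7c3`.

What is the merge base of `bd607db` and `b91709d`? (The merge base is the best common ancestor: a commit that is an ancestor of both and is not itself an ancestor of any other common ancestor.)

21e9059

Ancestors of bd607db: {1075e72, 21e9059, bd607db}.
Ancestors of b91709d: {1075e72, 21e9059, b91709d}.
Common ancestors: {1075e72, 21e9059}.
Among these, 21e9059 is not an ancestor of any other common ancestor — it is the merge base.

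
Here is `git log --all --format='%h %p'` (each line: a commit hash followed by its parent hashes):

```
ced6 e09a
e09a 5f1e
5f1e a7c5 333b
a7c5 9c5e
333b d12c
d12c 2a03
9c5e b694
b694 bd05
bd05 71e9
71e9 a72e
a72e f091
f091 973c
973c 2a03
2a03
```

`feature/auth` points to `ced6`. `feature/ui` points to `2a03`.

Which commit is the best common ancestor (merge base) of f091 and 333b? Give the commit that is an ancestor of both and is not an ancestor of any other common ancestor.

Ancestors of f091: {2a03, 973c, f091}.
Ancestors of 333b: {2a03, 333b, d12c}.
Common ancestors: {2a03}.
The only common ancestor is 2a03, so it is the merge base.

2a03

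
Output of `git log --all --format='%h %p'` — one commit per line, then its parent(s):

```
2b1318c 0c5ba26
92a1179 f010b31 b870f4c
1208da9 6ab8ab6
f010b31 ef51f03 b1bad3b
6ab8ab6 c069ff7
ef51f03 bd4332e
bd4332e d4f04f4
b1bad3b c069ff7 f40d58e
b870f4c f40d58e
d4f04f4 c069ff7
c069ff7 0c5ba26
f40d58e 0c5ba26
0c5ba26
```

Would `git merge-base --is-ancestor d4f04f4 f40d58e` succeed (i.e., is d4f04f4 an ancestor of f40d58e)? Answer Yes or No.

Ancestors of f40d58e: {0c5ba26, f40d58e}.
d4f04f4 is not in that set, so it is not an ancestor of f40d58e.

No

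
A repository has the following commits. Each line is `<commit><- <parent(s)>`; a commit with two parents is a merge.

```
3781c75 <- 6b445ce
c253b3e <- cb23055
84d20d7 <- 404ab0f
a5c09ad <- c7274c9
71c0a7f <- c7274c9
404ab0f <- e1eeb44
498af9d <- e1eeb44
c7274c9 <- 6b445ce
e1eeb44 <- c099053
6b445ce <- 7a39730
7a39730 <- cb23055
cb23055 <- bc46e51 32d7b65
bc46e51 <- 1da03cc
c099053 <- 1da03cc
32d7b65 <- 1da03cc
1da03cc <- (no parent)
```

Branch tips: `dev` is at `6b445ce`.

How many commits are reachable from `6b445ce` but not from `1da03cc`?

Reachable from 6b445ce: {1da03cc, 32d7b65, 6b445ce, 7a39730, bc46e51, cb23055}.
Reachable from 1da03cc: {1da03cc}.
In 6b445ce's history but not 1da03cc's: {32d7b65, 6b445ce, 7a39730, bc46e51, cb23055} — 5 commits.

5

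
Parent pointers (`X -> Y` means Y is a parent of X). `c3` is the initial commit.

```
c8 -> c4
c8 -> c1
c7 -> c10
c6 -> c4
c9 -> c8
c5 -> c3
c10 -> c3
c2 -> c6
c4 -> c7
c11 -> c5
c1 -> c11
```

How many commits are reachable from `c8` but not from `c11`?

5

Reachable from c8: {c1, c10, c11, c3, c4, c5, c7, c8}.
Reachable from c11: {c11, c3, c5}.
In c8's history but not c11's: {c1, c10, c4, c7, c8} — 5 commits.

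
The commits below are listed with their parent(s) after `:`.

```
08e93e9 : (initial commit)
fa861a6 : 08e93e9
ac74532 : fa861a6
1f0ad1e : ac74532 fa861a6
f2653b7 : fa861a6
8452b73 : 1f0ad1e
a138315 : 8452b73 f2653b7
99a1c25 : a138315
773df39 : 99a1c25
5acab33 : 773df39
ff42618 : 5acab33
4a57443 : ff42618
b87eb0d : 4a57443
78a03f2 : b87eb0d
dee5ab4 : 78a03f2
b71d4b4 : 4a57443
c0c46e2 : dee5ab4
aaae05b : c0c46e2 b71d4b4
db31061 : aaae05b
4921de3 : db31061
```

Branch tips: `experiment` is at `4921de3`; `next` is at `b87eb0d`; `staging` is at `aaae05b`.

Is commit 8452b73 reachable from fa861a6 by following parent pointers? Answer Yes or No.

No

Ancestors of fa861a6: {08e93e9, fa861a6}.
8452b73 is not in that set, so it is not an ancestor of fa861a6.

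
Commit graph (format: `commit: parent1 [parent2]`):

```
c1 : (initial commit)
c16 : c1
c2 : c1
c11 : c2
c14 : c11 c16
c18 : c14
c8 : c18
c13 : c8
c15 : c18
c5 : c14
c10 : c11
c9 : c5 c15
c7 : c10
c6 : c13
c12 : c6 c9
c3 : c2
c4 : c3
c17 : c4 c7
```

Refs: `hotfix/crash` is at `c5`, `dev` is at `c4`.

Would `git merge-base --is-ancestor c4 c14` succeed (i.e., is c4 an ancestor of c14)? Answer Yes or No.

Ancestors of c14: {c1, c11, c14, c16, c2}.
c4 is not in that set, so it is not an ancestor of c14.

No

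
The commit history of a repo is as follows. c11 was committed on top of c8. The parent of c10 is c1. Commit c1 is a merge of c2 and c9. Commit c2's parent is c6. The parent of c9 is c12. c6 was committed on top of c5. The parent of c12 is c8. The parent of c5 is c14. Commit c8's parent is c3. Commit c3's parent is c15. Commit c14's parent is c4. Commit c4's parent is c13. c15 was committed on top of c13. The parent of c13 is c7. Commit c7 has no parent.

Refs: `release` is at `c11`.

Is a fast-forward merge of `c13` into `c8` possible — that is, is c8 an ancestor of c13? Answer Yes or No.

A fast-forward from c8 to c13 is possible iff c8 is an ancestor of c13.
Ancestors of c13: {c13, c7}.
c8 is not among them, so fast-forward is not possible.

No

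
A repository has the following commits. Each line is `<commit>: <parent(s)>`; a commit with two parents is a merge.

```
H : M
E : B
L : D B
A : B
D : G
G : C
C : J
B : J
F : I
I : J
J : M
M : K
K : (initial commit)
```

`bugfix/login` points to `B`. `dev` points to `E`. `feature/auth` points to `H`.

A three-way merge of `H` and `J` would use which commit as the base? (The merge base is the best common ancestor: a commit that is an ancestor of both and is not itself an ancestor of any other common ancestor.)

M

Ancestors of H: {H, K, M}.
Ancestors of J: {J, K, M}.
Common ancestors: {K, M}.
Among these, M is not an ancestor of any other common ancestor — it is the merge base.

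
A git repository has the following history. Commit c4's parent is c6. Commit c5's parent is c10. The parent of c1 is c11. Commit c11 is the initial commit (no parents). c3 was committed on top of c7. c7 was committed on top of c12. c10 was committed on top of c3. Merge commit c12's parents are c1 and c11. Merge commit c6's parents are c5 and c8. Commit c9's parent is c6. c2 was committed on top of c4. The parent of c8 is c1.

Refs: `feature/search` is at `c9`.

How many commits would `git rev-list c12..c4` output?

Reachable from c4: {c1, c10, c11, c12, c3, c4, c5, c6, c7, c8}.
Reachable from c12: {c1, c11, c12}.
In c4's history but not c12's: {c10, c3, c4, c5, c6, c7, c8} — 7 commits.

7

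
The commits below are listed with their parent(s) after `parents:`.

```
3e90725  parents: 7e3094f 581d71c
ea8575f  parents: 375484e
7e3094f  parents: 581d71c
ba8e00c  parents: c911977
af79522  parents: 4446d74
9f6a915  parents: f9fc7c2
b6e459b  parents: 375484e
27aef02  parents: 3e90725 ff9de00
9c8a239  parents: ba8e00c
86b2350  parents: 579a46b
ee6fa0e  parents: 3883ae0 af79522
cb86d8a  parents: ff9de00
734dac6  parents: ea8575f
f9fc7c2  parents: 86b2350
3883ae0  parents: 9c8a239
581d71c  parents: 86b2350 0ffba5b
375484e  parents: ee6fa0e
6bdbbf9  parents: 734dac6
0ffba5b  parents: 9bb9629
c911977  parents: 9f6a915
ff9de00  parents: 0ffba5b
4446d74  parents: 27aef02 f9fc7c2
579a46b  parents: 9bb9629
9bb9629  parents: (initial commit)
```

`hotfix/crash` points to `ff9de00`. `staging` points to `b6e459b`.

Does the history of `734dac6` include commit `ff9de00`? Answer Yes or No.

Ancestors of 734dac6 (commits reachable by following parents): {0ffba5b, 27aef02, 375484e, 3883ae0, 3e90725, 4446d74, 579a46b, 581d71c, 734dac6, 7e3094f, 86b2350, 9bb9629, 9c8a239, 9f6a915, af79522, ba8e00c, c911977, ea8575f, ee6fa0e, f9fc7c2, ff9de00}.
ff9de00 is in that set, so it is an ancestor of 734dac6.

Yes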